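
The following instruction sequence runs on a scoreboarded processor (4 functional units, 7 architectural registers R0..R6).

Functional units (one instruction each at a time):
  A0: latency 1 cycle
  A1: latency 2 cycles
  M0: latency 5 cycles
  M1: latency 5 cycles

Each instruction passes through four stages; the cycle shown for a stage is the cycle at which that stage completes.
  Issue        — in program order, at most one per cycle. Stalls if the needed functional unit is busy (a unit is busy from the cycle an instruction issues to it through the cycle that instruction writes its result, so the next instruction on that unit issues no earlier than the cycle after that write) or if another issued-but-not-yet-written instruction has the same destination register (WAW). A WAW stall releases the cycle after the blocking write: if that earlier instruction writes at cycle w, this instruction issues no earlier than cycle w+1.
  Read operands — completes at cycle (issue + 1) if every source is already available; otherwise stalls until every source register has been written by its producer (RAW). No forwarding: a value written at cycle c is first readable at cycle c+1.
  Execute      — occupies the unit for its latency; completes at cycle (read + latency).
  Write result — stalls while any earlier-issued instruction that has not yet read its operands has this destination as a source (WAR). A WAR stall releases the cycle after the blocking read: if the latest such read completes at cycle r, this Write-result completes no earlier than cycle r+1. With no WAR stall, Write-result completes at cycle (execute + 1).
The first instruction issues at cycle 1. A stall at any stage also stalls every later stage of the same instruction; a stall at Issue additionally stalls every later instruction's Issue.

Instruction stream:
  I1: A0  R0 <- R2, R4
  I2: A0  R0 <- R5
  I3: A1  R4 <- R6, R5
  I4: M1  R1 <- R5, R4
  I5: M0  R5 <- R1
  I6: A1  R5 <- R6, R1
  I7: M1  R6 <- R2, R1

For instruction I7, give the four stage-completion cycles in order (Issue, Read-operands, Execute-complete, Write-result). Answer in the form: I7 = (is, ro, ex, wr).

t=1  I1 issues→A0
t=2  I1 reads
t=3  I1 exec-done
t=4  I1 writes R0
t=5  I2 issues→A0
t=6  I2 reads, I3 issues→A1
t=7  I2 exec-done, I3 reads, I4 issues→M1
t=8  I2 writes R0, I5 issues→M0
t=9  I3 exec-done
t=10  I3 writes R4
t=11  I4 reads
t=16  I4 exec-done
t=17  I4 writes R1
t=18  I5 reads
t=23  I5 exec-done
t=24  I5 writes R5
t=25  I6 issues→A1
t=26  I6 reads, I7 issues→M1
t=27  I7 reads
t=28  I6 exec-done
t=29  I6 writes R5
t=32  I7 exec-done
t=33  I7 writes R6

I7 = (26, 27, 32, 33)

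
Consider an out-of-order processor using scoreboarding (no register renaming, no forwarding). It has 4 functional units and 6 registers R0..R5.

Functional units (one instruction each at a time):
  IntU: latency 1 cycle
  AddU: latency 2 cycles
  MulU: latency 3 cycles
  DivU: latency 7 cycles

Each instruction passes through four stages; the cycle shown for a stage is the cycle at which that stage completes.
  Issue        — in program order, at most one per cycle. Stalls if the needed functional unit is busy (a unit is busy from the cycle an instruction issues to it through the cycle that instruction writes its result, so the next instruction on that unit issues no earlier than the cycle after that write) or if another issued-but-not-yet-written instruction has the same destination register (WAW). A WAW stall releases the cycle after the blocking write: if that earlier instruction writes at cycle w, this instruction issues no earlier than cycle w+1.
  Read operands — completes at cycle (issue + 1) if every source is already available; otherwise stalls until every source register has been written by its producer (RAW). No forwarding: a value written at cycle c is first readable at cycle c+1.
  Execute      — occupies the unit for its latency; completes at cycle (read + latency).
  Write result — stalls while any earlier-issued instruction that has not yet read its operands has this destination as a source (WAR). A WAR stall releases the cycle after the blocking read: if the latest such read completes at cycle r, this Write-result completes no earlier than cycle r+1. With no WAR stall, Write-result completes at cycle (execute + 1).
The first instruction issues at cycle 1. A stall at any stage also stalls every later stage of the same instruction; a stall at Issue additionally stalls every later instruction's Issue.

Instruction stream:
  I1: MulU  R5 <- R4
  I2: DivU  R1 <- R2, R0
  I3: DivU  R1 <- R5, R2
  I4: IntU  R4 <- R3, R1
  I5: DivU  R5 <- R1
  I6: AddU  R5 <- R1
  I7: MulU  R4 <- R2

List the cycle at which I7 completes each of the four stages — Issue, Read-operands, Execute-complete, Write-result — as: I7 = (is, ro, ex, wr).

I1 -> (1, 2, 5, 6)
I2 -> (2, 3, 10, 11)
I3 -> (12, 13, 20, 21)  // struct: DivU busy until I2 writes@11
I4 -> (13, 22, 23, 24)  // RAW R1: wait I3 write@21
I5 -> (22, 23, 30, 31)  // struct: DivU busy until I3 writes@21
I6 -> (32, 33, 35, 36)  // WAW R5: wait I5 write@31
I7 -> (33, 34, 37, 38)

I7 = (33, 34, 37, 38)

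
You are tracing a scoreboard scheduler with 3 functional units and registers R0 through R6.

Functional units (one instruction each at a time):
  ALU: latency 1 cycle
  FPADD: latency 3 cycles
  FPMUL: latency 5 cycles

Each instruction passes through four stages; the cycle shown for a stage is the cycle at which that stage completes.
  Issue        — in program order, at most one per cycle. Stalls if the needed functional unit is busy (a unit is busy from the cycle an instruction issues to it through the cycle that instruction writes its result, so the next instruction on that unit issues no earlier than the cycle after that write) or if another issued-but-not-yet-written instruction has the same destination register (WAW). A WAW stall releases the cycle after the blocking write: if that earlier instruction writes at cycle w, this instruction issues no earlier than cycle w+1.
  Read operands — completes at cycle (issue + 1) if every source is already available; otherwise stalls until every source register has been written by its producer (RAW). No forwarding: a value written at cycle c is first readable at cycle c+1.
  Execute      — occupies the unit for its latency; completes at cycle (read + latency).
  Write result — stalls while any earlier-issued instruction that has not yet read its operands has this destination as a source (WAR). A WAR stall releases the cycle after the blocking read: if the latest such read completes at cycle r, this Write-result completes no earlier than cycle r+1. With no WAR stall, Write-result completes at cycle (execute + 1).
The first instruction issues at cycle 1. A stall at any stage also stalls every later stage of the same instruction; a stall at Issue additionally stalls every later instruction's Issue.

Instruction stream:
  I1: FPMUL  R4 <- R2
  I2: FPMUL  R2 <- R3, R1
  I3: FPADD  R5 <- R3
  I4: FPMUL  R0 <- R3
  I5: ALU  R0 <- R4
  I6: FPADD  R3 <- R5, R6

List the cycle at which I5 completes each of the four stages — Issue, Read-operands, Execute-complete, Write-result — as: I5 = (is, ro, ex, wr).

I5 = (25, 26, 27, 28)

t=1  I1 dispatched to FPMUL
t=2  I1 operands ready
t=7  I1 complete
t=8  R4←I1
t=9  I2 dispatched to FPMUL
t=10  I2 operands ready; I3 dispatched to FPADD
t=11  I3 operands ready
t=14  I3 complete
t=15  I2 complete; R5←I3
t=16  R2←I2
t=17  I4 dispatched to FPMUL
t=18  I4 operands ready
t=23  I4 complete
t=24  R0←I4
t=25  I5 dispatched to ALU
t=26  I5 operands ready; I6 dispatched to FPADD
t=27  I5 complete; I6 operands ready
t=28  R0←I5
t=30  I6 complete
t=31  R3←I6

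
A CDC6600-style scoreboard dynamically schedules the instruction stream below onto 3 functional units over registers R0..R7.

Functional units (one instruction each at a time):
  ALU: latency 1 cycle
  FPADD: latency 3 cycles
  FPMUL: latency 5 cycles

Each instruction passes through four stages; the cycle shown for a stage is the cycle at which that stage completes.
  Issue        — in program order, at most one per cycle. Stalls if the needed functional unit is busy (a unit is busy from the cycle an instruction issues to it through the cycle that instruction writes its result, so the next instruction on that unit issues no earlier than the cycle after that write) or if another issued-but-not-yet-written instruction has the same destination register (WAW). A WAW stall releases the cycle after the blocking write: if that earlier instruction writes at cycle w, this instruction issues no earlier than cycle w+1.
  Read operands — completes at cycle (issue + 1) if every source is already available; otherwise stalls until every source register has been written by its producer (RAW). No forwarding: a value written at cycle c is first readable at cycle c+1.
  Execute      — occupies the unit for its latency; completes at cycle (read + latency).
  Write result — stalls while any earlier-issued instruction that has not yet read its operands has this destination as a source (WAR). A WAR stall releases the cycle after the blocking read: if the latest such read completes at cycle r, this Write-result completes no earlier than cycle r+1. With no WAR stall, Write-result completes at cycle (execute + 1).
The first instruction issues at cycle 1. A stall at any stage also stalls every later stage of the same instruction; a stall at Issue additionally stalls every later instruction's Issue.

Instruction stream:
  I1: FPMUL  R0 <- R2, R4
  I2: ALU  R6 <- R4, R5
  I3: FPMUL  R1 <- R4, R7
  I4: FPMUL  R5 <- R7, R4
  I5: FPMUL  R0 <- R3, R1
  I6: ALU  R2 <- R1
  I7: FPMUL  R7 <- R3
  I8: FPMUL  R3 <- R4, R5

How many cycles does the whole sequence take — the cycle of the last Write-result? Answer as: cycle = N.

cycle = 48

cycle 1: I1 dispatched to FPMUL
cycle 2: I1 operands ready | I2 dispatched to ALU
cycle 3: I2 operands ready
cycle 4: I2 complete
cycle 5: R6←I2
cycle 7: I1 complete
cycle 8: R0←I1
cycle 9: I3 dispatched to FPMUL
cycle 10: I3 operands ready
cycle 15: I3 complete
cycle 16: R1←I3
cycle 17: I4 dispatched to FPMUL
cycle 18: I4 operands ready
cycle 23: I4 complete
cycle 24: R5←I4
cycle 25: I5 dispatched to FPMUL
cycle 26: I5 operands ready | I6 dispatched to ALU
cycle 27: I6 operands ready
cycle 28: I6 complete
cycle 29: R2←I6
cycle 31: I5 complete
cycle 32: R0←I5
cycle 33: I7 dispatched to FPMUL
cycle 34: I7 operands ready
cycle 39: I7 complete
cycle 40: R7←I7
cycle 41: I8 dispatched to FPMUL
cycle 42: I8 operands ready
cycle 47: I8 complete
cycle 48: R3←I8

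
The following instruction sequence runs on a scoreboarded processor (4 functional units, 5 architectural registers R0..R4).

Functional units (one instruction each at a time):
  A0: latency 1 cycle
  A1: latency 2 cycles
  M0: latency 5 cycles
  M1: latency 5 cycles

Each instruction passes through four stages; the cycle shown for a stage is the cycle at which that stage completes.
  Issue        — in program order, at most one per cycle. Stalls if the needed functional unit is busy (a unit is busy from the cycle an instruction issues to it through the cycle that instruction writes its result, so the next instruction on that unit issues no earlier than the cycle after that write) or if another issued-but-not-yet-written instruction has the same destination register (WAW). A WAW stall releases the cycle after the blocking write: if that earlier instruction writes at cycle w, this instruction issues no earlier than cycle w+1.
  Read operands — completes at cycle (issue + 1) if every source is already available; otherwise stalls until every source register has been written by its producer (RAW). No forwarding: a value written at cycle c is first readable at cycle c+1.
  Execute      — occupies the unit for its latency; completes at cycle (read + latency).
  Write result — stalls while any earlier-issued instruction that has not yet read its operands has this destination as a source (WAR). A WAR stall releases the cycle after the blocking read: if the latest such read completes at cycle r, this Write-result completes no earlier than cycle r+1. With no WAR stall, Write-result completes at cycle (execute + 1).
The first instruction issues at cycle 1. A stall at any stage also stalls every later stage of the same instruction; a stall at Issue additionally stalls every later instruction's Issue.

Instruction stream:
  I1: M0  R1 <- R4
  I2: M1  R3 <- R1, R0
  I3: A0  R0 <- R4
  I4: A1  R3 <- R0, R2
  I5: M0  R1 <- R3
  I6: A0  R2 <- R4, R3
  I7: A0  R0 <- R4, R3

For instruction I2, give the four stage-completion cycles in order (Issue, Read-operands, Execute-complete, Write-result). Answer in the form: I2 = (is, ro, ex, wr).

t=1  issue I1 (M0)
t=2  I1 read-ops, issue I2 (M1)
t=3  issue I3 (A0)
t=4  I3 read-ops
t=5  I3 finished on A0
t=7  I1 finished on M0
t=8  I1→R1
t=9  I2 read-ops
t=10  I3→R0
t=14  I2 finished on M1
t=15  I2→R3
t=16  issue I4 (A1)
t=17  I4 read-ops, issue I5 (M0)
t=18  issue I6 (A0)
t=19  I4 finished on A1
t=20  I4→R3
t=21  I5 read-ops, I6 read-ops
t=22  I6 finished on A0
t=23  I6→R2
t=24  issue I7 (A0)
t=25  I7 read-ops
t=26  I5 finished on M0, I7 finished on A0
t=27  I5→R1, I7→R0

I2 = (2, 9, 14, 15)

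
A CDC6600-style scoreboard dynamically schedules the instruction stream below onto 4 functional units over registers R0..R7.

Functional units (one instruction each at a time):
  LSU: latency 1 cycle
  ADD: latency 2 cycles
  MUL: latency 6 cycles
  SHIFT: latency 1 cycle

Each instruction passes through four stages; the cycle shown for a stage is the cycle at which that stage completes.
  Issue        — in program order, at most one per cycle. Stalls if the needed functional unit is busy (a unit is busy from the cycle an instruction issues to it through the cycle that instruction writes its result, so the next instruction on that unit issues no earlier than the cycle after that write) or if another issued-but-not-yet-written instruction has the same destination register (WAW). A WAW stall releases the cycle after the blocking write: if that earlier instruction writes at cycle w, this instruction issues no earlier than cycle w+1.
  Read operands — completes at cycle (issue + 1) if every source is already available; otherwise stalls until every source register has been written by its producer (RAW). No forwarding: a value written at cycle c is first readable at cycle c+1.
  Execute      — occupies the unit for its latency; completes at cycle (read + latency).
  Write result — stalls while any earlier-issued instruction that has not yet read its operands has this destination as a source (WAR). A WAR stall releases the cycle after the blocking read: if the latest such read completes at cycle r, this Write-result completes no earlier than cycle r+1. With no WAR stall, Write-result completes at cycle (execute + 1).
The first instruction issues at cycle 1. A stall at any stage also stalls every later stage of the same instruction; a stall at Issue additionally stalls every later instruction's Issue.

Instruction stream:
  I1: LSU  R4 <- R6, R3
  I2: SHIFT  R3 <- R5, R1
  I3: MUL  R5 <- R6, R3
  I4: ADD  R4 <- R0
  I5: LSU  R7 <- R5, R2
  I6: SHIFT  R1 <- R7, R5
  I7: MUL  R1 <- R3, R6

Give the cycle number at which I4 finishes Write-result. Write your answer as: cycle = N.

I1  is:1  ro:2  ex:3  wr:4
I2  is:2  ro:3  ex:4  wr:5
I3  is:3  ro:6  ex:12  wr:13  — RAW R3: wait I2 write@5
I4  is:5  ro:6  ex:8  wr:9  — WAW R4: wait I1 write@4
I5  is:6  ro:14  ex:15  wr:16  — RAW R5: wait I3 write@13
I6  is:7  ro:17  ex:18  wr:19  — RAW R7: wait I5 write@16
I7  is:20  ro:21  ex:27  wr:28  — WAW R1: wait I6 write@19

cycle = 9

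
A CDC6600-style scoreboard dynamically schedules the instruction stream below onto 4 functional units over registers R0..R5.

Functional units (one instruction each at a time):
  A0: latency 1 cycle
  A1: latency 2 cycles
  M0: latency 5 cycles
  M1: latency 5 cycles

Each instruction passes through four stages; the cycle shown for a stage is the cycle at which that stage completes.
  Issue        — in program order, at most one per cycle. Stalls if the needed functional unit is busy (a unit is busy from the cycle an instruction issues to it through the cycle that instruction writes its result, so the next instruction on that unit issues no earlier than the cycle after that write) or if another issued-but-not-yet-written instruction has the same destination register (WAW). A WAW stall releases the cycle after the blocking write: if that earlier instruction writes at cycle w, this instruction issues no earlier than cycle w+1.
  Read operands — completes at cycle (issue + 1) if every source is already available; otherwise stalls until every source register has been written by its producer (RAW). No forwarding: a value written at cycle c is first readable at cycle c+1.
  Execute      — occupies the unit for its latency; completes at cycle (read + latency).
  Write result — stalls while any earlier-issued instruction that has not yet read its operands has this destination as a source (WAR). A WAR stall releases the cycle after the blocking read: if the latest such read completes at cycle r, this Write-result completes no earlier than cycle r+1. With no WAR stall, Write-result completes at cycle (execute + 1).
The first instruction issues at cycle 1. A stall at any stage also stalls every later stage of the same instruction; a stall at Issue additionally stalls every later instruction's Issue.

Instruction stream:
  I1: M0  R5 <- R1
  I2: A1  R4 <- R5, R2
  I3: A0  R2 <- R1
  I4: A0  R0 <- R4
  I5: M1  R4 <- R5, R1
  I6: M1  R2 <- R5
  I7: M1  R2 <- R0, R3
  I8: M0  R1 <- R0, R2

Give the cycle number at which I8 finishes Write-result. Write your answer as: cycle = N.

I1  is:1  ro:2  ex:7  wr:8
I2  is:2  ro:9  ex:11  wr:12  — RAW R5: wait I1 write@8
I3  is:3  ro:4  ex:5  wr:10  — WAR R2: wait I2 read@9
I4  is:11  ro:13  ex:14  wr:15  — struct: A0 busy until I3 writes@10, RAW R4: wait I2 write@12
I5  is:13  ro:14  ex:19  wr:20  — WAW R4: wait I2 write@12
I6  is:21  ro:22  ex:27  wr:28  — struct: M1 busy until I5 writes@20
I7  is:29  ro:30  ex:35  wr:36  — struct: M1 busy until I6 writes@28
I8  is:30  ro:37  ex:42  wr:43  — RAW R2: wait I7 write@36

cycle = 43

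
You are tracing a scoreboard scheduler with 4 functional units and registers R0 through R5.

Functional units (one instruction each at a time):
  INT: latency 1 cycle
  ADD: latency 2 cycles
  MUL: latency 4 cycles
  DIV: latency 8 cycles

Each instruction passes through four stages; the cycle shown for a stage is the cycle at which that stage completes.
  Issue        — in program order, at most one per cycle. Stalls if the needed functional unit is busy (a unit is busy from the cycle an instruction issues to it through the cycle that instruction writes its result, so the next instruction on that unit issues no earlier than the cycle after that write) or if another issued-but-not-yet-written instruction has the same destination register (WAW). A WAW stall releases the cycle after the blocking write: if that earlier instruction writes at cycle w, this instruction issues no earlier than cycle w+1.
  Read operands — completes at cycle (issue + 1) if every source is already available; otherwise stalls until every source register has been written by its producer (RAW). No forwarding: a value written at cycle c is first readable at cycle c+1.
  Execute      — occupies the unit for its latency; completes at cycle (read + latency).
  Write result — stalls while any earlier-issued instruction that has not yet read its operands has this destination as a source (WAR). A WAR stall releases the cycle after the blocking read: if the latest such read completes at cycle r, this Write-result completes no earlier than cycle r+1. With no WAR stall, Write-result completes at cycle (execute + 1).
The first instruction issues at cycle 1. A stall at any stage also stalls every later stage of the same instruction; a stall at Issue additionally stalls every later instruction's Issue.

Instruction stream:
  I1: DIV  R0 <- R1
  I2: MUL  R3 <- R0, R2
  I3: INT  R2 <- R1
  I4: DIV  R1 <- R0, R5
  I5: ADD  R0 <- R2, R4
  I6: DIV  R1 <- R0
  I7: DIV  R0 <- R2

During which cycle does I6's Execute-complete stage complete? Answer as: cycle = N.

cycle = 32

I1  is:1  ro:2  ex:10  wr:11
I2  is:2  ro:12  ex:16  wr:17  — RAW R0: wait I1 write@11
I3  is:3  ro:4  ex:5  wr:13  — WAR R2: wait I2 read@12
I4  is:12  ro:13  ex:21  wr:22  — struct: DIV busy until I1 writes@11
I5  is:13  ro:14  ex:16  wr:17
I6  is:23  ro:24  ex:32  wr:33  — struct: DIV busy until I4 writes@22
I7  is:34  ro:35  ex:43  wr:44  — struct: DIV busy until I6 writes@33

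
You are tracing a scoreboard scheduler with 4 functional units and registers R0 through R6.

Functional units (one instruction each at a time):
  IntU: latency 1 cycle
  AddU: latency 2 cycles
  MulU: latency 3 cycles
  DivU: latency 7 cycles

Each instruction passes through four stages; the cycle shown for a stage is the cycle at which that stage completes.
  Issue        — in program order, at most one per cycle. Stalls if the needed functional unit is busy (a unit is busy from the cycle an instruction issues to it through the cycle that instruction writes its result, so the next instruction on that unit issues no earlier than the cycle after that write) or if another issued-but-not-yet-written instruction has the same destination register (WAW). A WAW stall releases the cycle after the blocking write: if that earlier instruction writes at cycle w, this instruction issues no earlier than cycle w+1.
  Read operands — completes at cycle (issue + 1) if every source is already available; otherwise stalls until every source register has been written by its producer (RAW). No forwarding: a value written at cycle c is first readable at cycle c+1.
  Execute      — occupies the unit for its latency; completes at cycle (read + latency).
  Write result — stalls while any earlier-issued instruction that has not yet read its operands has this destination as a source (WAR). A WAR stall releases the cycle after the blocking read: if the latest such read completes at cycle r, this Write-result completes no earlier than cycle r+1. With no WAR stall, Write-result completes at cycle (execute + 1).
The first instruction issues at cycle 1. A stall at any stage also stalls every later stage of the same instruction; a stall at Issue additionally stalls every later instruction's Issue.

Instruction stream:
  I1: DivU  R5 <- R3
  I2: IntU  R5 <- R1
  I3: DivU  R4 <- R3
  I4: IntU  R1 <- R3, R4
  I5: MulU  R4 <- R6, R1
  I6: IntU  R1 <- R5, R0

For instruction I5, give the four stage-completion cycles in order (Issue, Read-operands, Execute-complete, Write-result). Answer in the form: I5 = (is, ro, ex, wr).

[1] I1 dispatched to DivU
[2] I1 operands ready
[9] I1 complete
[10] R5←I1
[11] I2 dispatched to IntU
[12] I2 operands ready, I3 dispatched to DivU
[13] I2 complete, I3 operands ready
[14] R5←I2
[15] I4 dispatched to IntU
[20] I3 complete
[21] R4←I3
[22] I4 operands ready, I5 dispatched to MulU
[23] I4 complete
[24] R1←I4
[25] I5 operands ready, I6 dispatched to IntU
[26] I6 operands ready
[27] I6 complete
[28] I5 complete, R1←I6
[29] R4←I5

I5 = (22, 25, 28, 29)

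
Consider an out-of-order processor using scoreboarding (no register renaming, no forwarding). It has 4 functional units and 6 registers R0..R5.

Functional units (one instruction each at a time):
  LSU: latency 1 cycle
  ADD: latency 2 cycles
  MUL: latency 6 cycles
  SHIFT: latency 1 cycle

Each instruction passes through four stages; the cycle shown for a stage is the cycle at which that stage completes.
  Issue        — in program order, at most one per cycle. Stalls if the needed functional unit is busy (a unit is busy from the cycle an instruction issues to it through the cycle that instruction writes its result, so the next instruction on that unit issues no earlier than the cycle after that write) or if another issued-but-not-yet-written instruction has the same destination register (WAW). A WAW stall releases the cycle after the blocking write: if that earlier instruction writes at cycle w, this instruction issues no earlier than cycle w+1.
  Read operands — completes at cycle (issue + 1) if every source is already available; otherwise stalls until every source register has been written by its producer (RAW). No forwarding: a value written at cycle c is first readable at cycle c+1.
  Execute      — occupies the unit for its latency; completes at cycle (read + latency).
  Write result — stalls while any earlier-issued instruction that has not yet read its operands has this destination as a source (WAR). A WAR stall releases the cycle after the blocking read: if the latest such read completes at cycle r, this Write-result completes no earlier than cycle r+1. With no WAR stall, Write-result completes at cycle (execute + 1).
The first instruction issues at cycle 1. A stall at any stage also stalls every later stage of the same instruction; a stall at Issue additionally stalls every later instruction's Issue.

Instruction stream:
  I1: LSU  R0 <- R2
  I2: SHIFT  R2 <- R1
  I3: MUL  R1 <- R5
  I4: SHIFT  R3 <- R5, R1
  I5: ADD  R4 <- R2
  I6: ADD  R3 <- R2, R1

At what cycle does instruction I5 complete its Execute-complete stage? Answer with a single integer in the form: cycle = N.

[I1] 1/2/3/4
[I2] 2/3/4/5
[I3] 3/4/10/11
[I4] 6/12/13/14  (struct: SHIFT busy until I2 writes@5; RAW R1: wait I3 write@11)
[I5] 7/8/10/11
[I6] 15/16/18/19  (WAW R3: wait I4 write@14)

cycle = 10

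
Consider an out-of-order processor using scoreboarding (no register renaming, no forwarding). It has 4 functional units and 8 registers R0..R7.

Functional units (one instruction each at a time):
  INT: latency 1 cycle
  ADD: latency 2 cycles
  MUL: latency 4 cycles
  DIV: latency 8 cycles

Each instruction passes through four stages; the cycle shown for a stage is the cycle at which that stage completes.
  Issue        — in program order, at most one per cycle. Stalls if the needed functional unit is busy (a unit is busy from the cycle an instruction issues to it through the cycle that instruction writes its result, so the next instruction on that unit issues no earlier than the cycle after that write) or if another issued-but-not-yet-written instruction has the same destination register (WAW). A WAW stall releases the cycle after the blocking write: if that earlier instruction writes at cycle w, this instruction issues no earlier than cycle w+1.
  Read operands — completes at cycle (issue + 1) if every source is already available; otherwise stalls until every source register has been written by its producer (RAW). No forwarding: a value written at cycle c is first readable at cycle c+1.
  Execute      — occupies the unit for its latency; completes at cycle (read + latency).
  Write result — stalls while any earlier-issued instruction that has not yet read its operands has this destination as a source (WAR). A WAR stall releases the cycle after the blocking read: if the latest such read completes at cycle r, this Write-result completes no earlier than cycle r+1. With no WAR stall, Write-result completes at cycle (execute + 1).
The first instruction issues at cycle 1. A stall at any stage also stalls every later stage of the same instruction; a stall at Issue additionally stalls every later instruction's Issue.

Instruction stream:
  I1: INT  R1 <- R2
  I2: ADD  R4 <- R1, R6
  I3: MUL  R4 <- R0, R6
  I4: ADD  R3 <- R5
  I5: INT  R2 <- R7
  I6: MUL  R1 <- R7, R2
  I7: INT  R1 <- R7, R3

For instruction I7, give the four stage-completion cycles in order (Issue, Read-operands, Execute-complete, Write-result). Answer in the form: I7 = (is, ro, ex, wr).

[1] issue I1 (INT)
[2] I1 read-ops | issue I2 (ADD)
[3] I1 finished on INT
[4] I1→R1
[5] I2 read-ops
[7] I2 finished on ADD
[8] I2→R4
[9] issue I3 (MUL)
[10] I3 read-ops | issue I4 (ADD)
[11] I4 read-ops | issue I5 (INT)
[12] I5 read-ops
[13] I4 finished on ADD | I5 finished on INT
[14] I3 finished on MUL | I4→R3 | I5→R2
[15] I3→R4
[16] issue I6 (MUL)
[17] I6 read-ops
[21] I6 finished on MUL
[22] I6→R1
[23] issue I7 (INT)
[24] I7 read-ops
[25] I7 finished on INT
[26] I7→R1

I7 = (23, 24, 25, 26)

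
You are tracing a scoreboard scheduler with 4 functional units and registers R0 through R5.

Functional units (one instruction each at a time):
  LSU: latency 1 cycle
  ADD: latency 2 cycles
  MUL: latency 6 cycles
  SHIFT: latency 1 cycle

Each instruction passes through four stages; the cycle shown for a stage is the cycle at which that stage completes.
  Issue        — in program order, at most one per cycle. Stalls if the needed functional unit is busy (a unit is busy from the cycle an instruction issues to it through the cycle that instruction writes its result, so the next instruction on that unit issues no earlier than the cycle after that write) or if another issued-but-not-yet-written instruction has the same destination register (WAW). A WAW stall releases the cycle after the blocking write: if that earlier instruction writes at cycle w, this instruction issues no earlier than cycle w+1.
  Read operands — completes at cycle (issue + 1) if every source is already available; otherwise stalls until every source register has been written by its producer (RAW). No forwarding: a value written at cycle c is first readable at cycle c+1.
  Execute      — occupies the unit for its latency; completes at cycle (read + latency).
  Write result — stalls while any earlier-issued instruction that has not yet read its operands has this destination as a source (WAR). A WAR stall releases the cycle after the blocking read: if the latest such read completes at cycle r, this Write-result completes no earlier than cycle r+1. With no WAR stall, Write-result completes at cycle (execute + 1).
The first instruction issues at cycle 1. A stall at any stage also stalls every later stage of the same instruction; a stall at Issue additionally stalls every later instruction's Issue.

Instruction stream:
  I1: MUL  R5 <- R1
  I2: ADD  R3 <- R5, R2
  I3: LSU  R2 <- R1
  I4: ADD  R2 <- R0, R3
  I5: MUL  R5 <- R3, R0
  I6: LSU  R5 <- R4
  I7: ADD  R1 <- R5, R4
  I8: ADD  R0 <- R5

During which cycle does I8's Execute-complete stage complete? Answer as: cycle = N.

cycle = 35

I1 -> (1, 2, 8, 9)
I2 -> (2, 10, 12, 13)  // RAW R5: wait I1 write@9
I3 -> (3, 4, 5, 11)  // WAR R2: wait I2 read@10
I4 -> (14, 15, 17, 18)  // struct: ADD busy until I2 writes@13
I5 -> (15, 16, 22, 23)
I6 -> (24, 25, 26, 27)  // WAW R5: wait I5 write@23
I7 -> (25, 28, 30, 31)  // RAW R5: wait I6 write@27
I8 -> (32, 33, 35, 36)  // struct: ADD busy until I7 writes@31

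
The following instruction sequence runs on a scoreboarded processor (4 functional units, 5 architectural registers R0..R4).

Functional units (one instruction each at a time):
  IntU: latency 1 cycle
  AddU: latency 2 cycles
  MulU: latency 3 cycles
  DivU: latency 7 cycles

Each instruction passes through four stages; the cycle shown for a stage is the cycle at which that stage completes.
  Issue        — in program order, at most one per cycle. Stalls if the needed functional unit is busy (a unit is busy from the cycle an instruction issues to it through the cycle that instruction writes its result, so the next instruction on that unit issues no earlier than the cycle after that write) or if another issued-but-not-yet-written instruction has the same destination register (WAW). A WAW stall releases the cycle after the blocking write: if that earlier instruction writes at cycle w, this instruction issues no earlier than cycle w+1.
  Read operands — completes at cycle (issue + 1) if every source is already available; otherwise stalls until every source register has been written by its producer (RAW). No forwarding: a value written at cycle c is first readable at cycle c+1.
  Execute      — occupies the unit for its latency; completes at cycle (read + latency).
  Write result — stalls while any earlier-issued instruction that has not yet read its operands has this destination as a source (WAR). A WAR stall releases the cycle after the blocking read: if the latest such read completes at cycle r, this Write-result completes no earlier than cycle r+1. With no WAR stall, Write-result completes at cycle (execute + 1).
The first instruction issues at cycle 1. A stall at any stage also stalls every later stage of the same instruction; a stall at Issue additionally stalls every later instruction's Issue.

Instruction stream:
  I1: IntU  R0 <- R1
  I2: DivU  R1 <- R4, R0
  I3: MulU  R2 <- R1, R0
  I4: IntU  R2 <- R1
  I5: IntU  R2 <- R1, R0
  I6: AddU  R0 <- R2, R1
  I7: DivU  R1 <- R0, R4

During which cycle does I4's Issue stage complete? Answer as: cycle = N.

cycle = 19

I1  is:1  ro:2  ex:3  wr:4
I2  is:2  ro:5  ex:12  wr:13  — RAW R0: wait I1 write@4
I3  is:3  ro:14  ex:17  wr:18  — RAW R1: wait I2 write@13
I4  is:19  ro:20  ex:21  wr:22  — WAW R2: wait I3 write@18
I5  is:23  ro:24  ex:25  wr:26  — struct: IntU busy until I4 writes@22
I6  is:24  ro:27  ex:29  wr:30  — RAW R2: wait I5 write@26
I7  is:25  ro:31  ex:38  wr:39  — RAW R0: wait I6 write@30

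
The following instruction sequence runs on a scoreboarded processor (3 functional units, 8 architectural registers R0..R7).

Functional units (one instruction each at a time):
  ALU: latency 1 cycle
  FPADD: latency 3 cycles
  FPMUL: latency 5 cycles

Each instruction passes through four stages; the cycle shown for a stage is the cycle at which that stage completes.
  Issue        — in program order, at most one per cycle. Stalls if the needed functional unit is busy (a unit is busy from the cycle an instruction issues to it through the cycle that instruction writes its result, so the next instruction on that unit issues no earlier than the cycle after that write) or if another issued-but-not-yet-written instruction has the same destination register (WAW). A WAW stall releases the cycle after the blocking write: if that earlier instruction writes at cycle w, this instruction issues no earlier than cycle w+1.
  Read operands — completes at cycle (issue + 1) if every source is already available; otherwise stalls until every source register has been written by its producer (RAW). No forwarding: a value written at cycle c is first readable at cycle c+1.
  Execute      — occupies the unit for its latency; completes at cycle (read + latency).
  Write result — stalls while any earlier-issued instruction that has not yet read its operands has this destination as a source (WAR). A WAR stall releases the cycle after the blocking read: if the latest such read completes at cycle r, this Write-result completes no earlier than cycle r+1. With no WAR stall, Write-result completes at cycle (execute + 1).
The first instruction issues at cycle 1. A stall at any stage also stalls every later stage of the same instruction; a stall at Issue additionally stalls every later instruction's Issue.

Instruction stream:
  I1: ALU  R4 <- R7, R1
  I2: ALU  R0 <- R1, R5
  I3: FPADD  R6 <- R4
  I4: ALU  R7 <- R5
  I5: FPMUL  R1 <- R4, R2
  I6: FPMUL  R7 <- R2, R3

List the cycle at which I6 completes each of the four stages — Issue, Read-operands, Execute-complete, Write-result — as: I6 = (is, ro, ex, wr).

t=1  issue I1 (ALU)
t=2  I1 read-ops
t=3  I1 finished on ALU
t=4  I1→R4
t=5  issue I2 (ALU)
t=6  I2 read-ops | issue I3 (FPADD)
t=7  I2 finished on ALU | I3 read-ops
t=8  I2→R0
t=9  issue I4 (ALU)
t=10  I3 finished on FPADD | I4 read-ops | issue I5 (FPMUL)
t=11  I3→R6 | I4 finished on ALU | I5 read-ops
t=12  I4→R7
t=16  I5 finished on FPMUL
t=17  I5→R1
t=18  issue I6 (FPMUL)
t=19  I6 read-ops
t=24  I6 finished on FPMUL
t=25  I6→R7

I6 = (18, 19, 24, 25)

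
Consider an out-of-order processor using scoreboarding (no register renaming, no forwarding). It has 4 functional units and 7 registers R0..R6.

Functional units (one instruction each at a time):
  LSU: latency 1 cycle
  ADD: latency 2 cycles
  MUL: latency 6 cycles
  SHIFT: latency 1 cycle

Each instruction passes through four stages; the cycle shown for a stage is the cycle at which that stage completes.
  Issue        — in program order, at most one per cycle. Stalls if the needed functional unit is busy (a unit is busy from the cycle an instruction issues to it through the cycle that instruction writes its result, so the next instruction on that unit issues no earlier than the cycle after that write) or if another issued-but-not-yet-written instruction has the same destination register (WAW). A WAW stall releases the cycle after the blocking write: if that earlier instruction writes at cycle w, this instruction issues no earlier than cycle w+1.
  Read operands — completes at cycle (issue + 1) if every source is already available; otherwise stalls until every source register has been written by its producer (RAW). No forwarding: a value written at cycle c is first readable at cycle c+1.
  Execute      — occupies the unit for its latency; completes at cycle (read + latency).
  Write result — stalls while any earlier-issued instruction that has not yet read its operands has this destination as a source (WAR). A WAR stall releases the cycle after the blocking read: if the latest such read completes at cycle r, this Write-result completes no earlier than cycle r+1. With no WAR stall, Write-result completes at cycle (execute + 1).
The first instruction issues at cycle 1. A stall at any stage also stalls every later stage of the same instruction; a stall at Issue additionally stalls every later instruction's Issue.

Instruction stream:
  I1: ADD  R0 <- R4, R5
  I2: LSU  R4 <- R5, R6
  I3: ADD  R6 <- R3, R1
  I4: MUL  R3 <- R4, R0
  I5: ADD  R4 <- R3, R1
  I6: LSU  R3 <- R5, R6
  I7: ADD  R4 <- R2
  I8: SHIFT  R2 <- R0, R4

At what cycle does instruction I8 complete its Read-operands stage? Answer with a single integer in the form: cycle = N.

cycle = 25

I1  is:1  ro:2  ex:4  wr:5
I2  is:2  ro:3  ex:4  wr:5
I3  is:6  ro:7  ex:9  wr:10  — struct: ADD busy until I1 writes@5
I4  is:7  ro:8  ex:14  wr:15
I5  is:11  ro:16  ex:18  wr:19  — struct: ADD busy until I3 writes@10, RAW R3: wait I4 write@15
I6  is:16  ro:17  ex:18  wr:19  — WAW R3: wait I4 write@15
I7  is:20  ro:21  ex:23  wr:24  — struct: ADD busy until I5 writes@19
I8  is:21  ro:25  ex:26  wr:27  — RAW R4: wait I7 write@24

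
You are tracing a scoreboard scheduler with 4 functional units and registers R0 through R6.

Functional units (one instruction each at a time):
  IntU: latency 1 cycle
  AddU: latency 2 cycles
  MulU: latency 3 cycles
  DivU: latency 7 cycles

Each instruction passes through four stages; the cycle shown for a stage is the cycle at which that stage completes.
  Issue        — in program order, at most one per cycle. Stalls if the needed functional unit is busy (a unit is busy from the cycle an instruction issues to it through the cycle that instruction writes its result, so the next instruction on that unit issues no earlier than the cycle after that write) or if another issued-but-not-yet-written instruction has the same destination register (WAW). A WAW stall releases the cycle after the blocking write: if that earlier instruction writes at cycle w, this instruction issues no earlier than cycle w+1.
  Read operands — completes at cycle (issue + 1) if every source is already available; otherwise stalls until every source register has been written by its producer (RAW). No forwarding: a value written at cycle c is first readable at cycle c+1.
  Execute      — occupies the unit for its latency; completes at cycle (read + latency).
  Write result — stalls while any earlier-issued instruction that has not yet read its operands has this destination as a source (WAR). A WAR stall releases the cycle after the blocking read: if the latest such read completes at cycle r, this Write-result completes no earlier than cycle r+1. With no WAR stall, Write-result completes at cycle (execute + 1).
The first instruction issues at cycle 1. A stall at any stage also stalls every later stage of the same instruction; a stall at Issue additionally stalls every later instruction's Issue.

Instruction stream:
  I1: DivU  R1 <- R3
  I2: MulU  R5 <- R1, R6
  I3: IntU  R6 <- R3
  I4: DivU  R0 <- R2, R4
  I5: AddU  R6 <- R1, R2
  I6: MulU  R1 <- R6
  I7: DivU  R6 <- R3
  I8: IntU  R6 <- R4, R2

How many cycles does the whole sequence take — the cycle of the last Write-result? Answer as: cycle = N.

cycle = 34

t=1  I1→DivU
t=2  I1 RO, I2→MulU
t=3  I3→IntU
t=4  I3 RO
t=5  I3 EX
t=9  I1 EX
t=10  I1 WR R1
t=11  I2 RO, I4→DivU
t=12  I3 WR R6, I4 RO
t=13  I5→AddU
t=14  I2 EX, I5 RO
t=15  I2 WR R5
t=16  I5 EX, I6→MulU
t=17  I5 WR R6
t=18  I6 RO
t=19  I4 EX
t=20  I4 WR R0
t=21  I6 EX, I7→DivU
t=22  I6 WR R1, I7 RO
t=29  I7 EX
t=30  I7 WR R6
t=31  I8→IntU
t=32  I8 RO
t=33  I8 EX
t=34  I8 WR R6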